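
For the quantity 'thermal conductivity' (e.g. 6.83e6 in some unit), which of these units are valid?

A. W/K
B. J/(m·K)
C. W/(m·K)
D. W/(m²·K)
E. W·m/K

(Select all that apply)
C

thermal conductivity has SI base units: kg * m / (s^3 * K)

Checking each option against kg * m / (s^3 * K):
  A. W/K: ✗ does not match
  B. J/(m·K): ✗ does not match
  C. W/(m·K): ✓ matches
  D. W/(m²·K): ✗ does not match
  E. W·m/K: ✗ does not match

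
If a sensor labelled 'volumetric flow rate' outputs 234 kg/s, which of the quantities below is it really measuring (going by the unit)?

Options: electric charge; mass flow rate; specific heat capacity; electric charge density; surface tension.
mass flow rate

volumetric flow rate should have units dimensionally equivalent to m^3 / s (e.g. m³/s).
The given unit 'kg/s' reduces to kg / s. Of the listed options, that is the dimensionality of mass flow rate.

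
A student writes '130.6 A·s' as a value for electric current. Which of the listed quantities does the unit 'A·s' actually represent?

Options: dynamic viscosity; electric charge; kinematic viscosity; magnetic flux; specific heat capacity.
electric charge

electric current should have units dimensionally equivalent to A (e.g. A).
The given unit 'A·s' reduces to A * s. Of the listed options, that is the dimensionality of electric charge.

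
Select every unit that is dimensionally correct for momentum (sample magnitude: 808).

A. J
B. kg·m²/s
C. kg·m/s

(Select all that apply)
C

momentum has SI base units: kg * m / s

Checking each option against kg * m / s:
  A. J: ✗ does not match
  B. kg·m²/s: ✗ does not match
  C. kg·m/s: ✓ matches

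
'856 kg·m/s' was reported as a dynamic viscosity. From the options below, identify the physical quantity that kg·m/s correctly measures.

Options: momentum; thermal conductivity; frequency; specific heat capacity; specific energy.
momentum

dynamic viscosity should have units dimensionally equivalent to kg / (m * s) (e.g. Pa·s).
The given unit 'kg·m/s' reduces to kg * m / s. Of the listed options, that is the dimensionality of momentum.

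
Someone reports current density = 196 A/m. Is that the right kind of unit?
No

current density has SI base units: A / m^2
A/m does NOT reduce to A / m^2; a valid unit for current density would be e.g. A/m².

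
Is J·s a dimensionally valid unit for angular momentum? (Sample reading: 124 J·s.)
Yes

angular momentum has SI base units: kg * m^2 / s
J·s reduces to the same SI base units, so it is a valid unit for angular momentum.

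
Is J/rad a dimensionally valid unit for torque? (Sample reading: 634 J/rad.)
Yes

torque has SI base units: kg * m^2 / s^2
J/rad reduces to the same SI base units, so it is a valid unit for torque.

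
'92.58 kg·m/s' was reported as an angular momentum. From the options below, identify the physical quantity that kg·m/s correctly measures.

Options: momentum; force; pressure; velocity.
momentum

angular momentum should have units dimensionally equivalent to kg * m^2 / s (e.g. kg·m²/s).
The given unit 'kg·m/s' reduces to kg * m / s. Of the listed options, that is the dimensionality of momentum.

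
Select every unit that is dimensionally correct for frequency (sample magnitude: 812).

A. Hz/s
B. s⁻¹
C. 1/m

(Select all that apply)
B

frequency has SI base units: 1 / s

Checking each option against 1 / s:
  A. Hz/s: ✗ does not match
  B. s⁻¹: ✓ matches
  C. 1/m: ✗ does not match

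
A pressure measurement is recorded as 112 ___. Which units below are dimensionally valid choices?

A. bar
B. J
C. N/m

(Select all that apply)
A

pressure has SI base units: kg / (m * s^2)

Checking each option against kg / (m * s^2):
  A. bar: ✓ matches
  B. J: ✗ does not match
  C. N/m: ✗ does not match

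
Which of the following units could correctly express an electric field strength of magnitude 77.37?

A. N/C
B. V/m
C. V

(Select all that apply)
A, B

electric field strength has SI base units: kg * m / (A * s^3)

Checking each option against kg * m / (A * s^3):
  A. N/C: ✓ matches
  B. V/m: ✓ matches
  C. V: ✗ does not match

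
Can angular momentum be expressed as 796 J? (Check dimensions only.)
No

angular momentum has SI base units: kg * m^2 / s
J does NOT reduce to kg * m^2 / s; a valid unit for angular momentum would be e.g. kg·m²/s.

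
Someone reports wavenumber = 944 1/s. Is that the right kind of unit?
No

wavenumber has SI base units: 1 / m
1/s does NOT reduce to 1 / m; a valid unit for wavenumber would be e.g. 1/m.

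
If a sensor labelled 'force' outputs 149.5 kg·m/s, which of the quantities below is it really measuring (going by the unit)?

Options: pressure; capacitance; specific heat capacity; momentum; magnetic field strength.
momentum

force should have units dimensionally equivalent to kg * m / s^2 (e.g. N).
The given unit 'kg·m/s' reduces to kg * m / s. Of the listed options, that is the dimensionality of momentum.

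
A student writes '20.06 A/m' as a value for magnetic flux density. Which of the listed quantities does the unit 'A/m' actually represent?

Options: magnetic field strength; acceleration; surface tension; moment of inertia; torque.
magnetic field strength

magnetic flux density should have units dimensionally equivalent to kg / (A * s^2) (e.g. T).
The given unit 'A/m' reduces to A / m. Of the listed options, that is the dimensionality of magnetic field strength.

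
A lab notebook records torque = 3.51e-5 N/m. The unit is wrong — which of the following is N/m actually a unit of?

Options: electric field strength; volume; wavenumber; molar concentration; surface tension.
surface tension

torque should have units dimensionally equivalent to kg * m^2 / s^2 (e.g. N·m).
The given unit 'N/m' reduces to kg / s^2. Of the listed options, that is the dimensionality of surface tension.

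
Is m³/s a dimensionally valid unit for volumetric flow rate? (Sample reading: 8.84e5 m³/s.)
Yes

volumetric flow rate has SI base units: m^3 / s
m³/s reduces to the same SI base units, so it is a valid unit for volumetric flow rate.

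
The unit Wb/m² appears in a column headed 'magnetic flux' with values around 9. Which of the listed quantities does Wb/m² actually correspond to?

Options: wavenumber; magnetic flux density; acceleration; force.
magnetic flux density

magnetic flux should have units dimensionally equivalent to kg * m^2 / (A * s^2) (e.g. Wb).
The given unit 'Wb/m²' reduces to kg / (A * s^2). Of the listed options, that is the dimensionality of magnetic flux density.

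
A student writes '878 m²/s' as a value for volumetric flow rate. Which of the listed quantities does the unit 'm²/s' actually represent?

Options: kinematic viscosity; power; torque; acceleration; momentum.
kinematic viscosity

volumetric flow rate should have units dimensionally equivalent to m^3 / s (e.g. m³/s).
The given unit 'm²/s' reduces to m^2 / s. Of the listed options, that is the dimensionality of kinematic viscosity.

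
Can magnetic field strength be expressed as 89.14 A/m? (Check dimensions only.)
Yes

magnetic field strength has SI base units: A / m
A/m reduces to the same SI base units, so it is a valid unit for magnetic field strength.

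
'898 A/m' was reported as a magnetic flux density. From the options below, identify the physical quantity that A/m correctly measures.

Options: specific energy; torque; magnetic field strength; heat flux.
magnetic field strength

magnetic flux density should have units dimensionally equivalent to kg / (A * s^2) (e.g. T).
The given unit 'A/m' reduces to A / m. Of the listed options, that is the dimensionality of magnetic field strength.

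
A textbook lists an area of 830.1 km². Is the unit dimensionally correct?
Yes

area has SI base units: m^2
km² reduces to the same SI base units, so it is a valid unit for area.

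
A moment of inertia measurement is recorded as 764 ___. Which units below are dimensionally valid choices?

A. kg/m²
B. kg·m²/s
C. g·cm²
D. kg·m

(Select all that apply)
C

moment of inertia has SI base units: kg * m^2

Checking each option against kg * m^2:
  A. kg/m²: ✗ does not match
  B. kg·m²/s: ✗ does not match
  C. g·cm²: ✓ matches
  D. kg·m: ✗ does not match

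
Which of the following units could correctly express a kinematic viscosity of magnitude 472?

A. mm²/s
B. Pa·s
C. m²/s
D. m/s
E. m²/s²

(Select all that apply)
A, C

kinematic viscosity has SI base units: m^2 / s

Checking each option against m^2 / s:
  A. mm²/s: ✓ matches
  B. Pa·s: ✗ does not match
  C. m²/s: ✓ matches
  D. m/s: ✗ does not match
  E. m²/s²: ✗ does not match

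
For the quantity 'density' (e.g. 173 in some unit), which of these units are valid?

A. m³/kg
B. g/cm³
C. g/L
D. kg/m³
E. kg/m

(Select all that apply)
B, C, D

density has SI base units: kg / m^3

Checking each option against kg / m^3:
  A. m³/kg: ✗ does not match
  B. g/cm³: ✓ matches
  C. g/L: ✓ matches
  D. kg/m³: ✓ matches
  E. kg/m: ✗ does not match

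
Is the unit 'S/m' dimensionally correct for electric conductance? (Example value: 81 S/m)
No

electric conductance has SI base units: A^2 * s^3 / (kg * m^2)
S/m does NOT reduce to A^2 * s^3 / (kg * m^2); a valid unit for electric conductance would be e.g. S.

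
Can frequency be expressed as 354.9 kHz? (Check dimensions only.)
Yes

frequency has SI base units: 1 / s
kHz reduces to the same SI base units, so it is a valid unit for frequency.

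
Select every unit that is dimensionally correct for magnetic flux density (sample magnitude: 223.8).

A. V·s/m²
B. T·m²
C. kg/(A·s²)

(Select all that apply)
A, C

magnetic flux density has SI base units: kg / (A * s^2)

Checking each option against kg / (A * s^2):
  A. V·s/m²: ✓ matches
  B. T·m²: ✗ does not match
  C. kg/(A·s²): ✓ matches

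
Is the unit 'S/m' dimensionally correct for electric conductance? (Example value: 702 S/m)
No

electric conductance has SI base units: A^2 * s^3 / (kg * m^2)
S/m does NOT reduce to A^2 * s^3 / (kg * m^2); a valid unit for electric conductance would be e.g. S.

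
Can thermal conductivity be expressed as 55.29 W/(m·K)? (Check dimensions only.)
Yes

thermal conductivity has SI base units: kg * m / (s^3 * K)
W/(m·K) reduces to the same SI base units, so it is a valid unit for thermal conductivity.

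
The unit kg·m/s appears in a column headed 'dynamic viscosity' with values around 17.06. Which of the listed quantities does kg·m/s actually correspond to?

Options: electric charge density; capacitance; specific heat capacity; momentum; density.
momentum

dynamic viscosity should have units dimensionally equivalent to kg / (m * s) (e.g. Pa·s).
The given unit 'kg·m/s' reduces to kg * m / s. Of the listed options, that is the dimensionality of momentum.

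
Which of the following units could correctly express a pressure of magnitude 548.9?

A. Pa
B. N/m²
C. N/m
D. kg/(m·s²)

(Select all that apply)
A, B, D

pressure has SI base units: kg / (m * s^2)

Checking each option against kg / (m * s^2):
  A. Pa: ✓ matches
  B. N/m²: ✓ matches
  C. N/m: ✗ does not match
  D. kg/(m·s²): ✓ matches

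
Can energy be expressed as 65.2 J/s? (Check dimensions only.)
No

energy has SI base units: kg * m^2 / s^2
J/s does NOT reduce to kg * m^2 / s^2; a valid unit for energy would be e.g. J.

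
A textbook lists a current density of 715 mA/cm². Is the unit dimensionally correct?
Yes

current density has SI base units: A / m^2
mA/cm² reduces to the same SI base units, so it is a valid unit for current density.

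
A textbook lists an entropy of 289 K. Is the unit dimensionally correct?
No

entropy has SI base units: kg * m^2 / (s^2 * K)
K does NOT reduce to kg * m^2 / (s^2 * K); a valid unit for entropy would be e.g. J/K.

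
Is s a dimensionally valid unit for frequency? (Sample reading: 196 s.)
No

frequency has SI base units: 1 / s
s does NOT reduce to 1 / s; a valid unit for frequency would be e.g. Hz.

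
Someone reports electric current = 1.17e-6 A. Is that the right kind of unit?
Yes

electric current has SI base units: A
A reduces to the same SI base units, so it is a valid unit for electric current.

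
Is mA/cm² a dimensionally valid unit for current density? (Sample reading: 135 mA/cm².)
Yes

current density has SI base units: A / m^2
mA/cm² reduces to the same SI base units, so it is a valid unit for current density.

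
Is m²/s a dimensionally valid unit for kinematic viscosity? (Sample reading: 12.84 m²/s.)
Yes

kinematic viscosity has SI base units: m^2 / s
m²/s reduces to the same SI base units, so it is a valid unit for kinematic viscosity.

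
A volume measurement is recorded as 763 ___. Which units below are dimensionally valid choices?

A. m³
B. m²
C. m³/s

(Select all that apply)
A

volume has SI base units: m^3

Checking each option against m^3:
  A. m³: ✓ matches
  B. m²: ✗ does not match
  C. m³/s: ✗ does not match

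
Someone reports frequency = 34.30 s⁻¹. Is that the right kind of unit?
Yes

frequency has SI base units: 1 / s
s⁻¹ reduces to the same SI base units, so it is a valid unit for frequency.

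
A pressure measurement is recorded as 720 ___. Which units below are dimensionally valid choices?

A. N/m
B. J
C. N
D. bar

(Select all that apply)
D

pressure has SI base units: kg / (m * s^2)

Checking each option against kg / (m * s^2):
  A. N/m: ✗ does not match
  B. J: ✗ does not match
  C. N: ✗ does not match
  D. bar: ✓ matches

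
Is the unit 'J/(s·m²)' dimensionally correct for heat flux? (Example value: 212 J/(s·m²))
Yes

heat flux has SI base units: kg / s^3
J/(s·m²) reduces to the same SI base units, so it is a valid unit for heat flux.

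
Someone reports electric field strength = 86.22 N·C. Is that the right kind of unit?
No

electric field strength has SI base units: kg * m / (A * s^3)
N·C does NOT reduce to kg * m / (A * s^3); a valid unit for electric field strength would be e.g. V/m.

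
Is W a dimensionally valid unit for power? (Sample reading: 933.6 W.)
Yes

power has SI base units: kg * m^2 / s^3
W reduces to the same SI base units, so it is a valid unit for power.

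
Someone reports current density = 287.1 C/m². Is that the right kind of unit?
No

current density has SI base units: A / m^2
C/m² does NOT reduce to A / m^2; a valid unit for current density would be e.g. A/m².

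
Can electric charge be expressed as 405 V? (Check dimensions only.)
No

electric charge has SI base units: A * s
V does NOT reduce to A * s; a valid unit for electric charge would be e.g. C.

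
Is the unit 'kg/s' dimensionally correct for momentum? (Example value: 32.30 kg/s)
No

momentum has SI base units: kg * m / s
kg/s does NOT reduce to kg * m / s; a valid unit for momentum would be e.g. kg·m/s.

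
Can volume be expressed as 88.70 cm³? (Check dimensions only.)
Yes

volume has SI base units: m^3
cm³ reduces to the same SI base units, so it is a valid unit for volume.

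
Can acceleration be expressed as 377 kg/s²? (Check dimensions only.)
No

acceleration has SI base units: m / s^2
kg/s² does NOT reduce to m / s^2; a valid unit for acceleration would be e.g. m/s².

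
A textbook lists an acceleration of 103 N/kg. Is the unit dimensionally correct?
Yes

acceleration has SI base units: m / s^2
N/kg reduces to the same SI base units, so it is a valid unit for acceleration.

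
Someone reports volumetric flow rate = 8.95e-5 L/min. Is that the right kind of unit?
Yes

volumetric flow rate has SI base units: m^3 / s
L/min reduces to the same SI base units, so it is a valid unit for volumetric flow rate.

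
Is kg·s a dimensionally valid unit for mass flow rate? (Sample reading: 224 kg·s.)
No

mass flow rate has SI base units: kg / s
kg·s does NOT reduce to kg / s; a valid unit for mass flow rate would be e.g. kg/s.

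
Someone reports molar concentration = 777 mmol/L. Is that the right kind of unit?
Yes

molar concentration has SI base units: mol / m^3
mmol/L reduces to the same SI base units, so it is a valid unit for molar concentration.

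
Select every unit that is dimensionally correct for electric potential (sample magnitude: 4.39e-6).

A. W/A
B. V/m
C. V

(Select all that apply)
A, C

electric potential has SI base units: kg * m^2 / (A * s^3)

Checking each option against kg * m^2 / (A * s^3):
  A. W/A: ✓ matches
  B. V/m: ✗ does not match
  C. V: ✓ matches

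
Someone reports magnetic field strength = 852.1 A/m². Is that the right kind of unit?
No

magnetic field strength has SI base units: A / m
A/m² does NOT reduce to A / m; a valid unit for magnetic field strength would be e.g. A/m.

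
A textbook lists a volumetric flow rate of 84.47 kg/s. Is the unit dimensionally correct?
No

volumetric flow rate has SI base units: m^3 / s
kg/s does NOT reduce to m^3 / s; a valid unit for volumetric flow rate would be e.g. m³/s.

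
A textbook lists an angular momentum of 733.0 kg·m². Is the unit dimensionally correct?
No

angular momentum has SI base units: kg * m^2 / s
kg·m² does NOT reduce to kg * m^2 / s; a valid unit for angular momentum would be e.g. kg·m²/s.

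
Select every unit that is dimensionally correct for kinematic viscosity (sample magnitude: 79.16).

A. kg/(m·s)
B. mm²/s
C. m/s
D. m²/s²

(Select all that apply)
B

kinematic viscosity has SI base units: m^2 / s

Checking each option against m^2 / s:
  A. kg/(m·s): ✗ does not match
  B. mm²/s: ✓ matches
  C. m/s: ✗ does not match
  D. m²/s²: ✗ does not match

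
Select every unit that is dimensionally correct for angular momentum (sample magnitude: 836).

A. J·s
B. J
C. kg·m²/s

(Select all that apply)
A, C

angular momentum has SI base units: kg * m^2 / s

Checking each option against kg * m^2 / s:
  A. J·s: ✓ matches
  B. J: ✗ does not match
  C. kg·m²/s: ✓ matches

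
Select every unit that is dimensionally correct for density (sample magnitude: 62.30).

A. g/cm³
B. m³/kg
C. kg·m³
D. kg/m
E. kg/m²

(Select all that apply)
A

density has SI base units: kg / m^3

Checking each option against kg / m^3:
  A. g/cm³: ✓ matches
  B. m³/kg: ✗ does not match
  C. kg·m³: ✗ does not match
  D. kg/m: ✗ does not match
  E. kg/m²: ✗ does not match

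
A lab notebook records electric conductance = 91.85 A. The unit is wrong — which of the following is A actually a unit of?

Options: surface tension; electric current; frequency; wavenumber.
electric current

electric conductance should have units dimensionally equivalent to A^2 * s^3 / (kg * m^2) (e.g. S).
The given unit 'A' reduces to A. Of the listed options, that is the dimensionality of electric current.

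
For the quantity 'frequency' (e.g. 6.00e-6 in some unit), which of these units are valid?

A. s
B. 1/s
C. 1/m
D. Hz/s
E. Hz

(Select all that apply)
B, E

frequency has SI base units: 1 / s

Checking each option against 1 / s:
  A. s: ✗ does not match
  B. 1/s: ✓ matches
  C. 1/m: ✗ does not match
  D. Hz/s: ✗ does not match
  E. Hz: ✓ matches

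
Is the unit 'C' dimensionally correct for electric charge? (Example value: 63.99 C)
Yes

electric charge has SI base units: A * s
C reduces to the same SI base units, so it is a valid unit for electric charge.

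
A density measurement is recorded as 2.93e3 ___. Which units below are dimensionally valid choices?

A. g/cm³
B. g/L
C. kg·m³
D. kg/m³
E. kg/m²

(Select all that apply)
A, B, D

density has SI base units: kg / m^3

Checking each option against kg / m^3:
  A. g/cm³: ✓ matches
  B. g/L: ✓ matches
  C. kg·m³: ✗ does not match
  D. kg/m³: ✓ matches
  E. kg/m²: ✗ does not match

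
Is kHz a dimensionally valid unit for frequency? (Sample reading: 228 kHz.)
Yes

frequency has SI base units: 1 / s
kHz reduces to the same SI base units, so it is a valid unit for frequency.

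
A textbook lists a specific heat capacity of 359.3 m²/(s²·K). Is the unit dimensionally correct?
Yes

specific heat capacity has SI base units: m^2 / (s^2 * K)
m²/(s²·K) reduces to the same SI base units, so it is a valid unit for specific heat capacity.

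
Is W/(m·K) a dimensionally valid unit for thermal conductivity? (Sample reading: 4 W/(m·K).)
Yes

thermal conductivity has SI base units: kg * m / (s^3 * K)
W/(m·K) reduces to the same SI base units, so it is a valid unit for thermal conductivity.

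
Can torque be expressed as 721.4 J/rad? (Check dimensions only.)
Yes

torque has SI base units: kg * m^2 / s^2
J/rad reduces to the same SI base units, so it is a valid unit for torque.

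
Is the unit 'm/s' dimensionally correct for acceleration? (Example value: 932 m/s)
No

acceleration has SI base units: m / s^2
m/s does NOT reduce to m / s^2; a valid unit for acceleration would be e.g. m/s².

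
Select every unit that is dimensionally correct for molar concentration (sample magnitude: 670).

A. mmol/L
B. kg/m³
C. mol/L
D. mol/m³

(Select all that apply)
A, C, D

molar concentration has SI base units: mol / m^3

Checking each option against mol / m^3:
  A. mmol/L: ✓ matches
  B. kg/m³: ✗ does not match
  C. mol/L: ✓ matches
  D. mol/m³: ✓ matches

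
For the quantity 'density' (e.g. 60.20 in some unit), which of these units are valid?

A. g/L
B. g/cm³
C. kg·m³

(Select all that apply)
A, B

density has SI base units: kg / m^3

Checking each option against kg / m^3:
  A. g/L: ✓ matches
  B. g/cm³: ✓ matches
  C. kg·m³: ✗ does not match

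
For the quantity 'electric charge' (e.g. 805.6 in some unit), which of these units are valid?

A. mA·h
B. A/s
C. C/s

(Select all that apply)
A

electric charge has SI base units: A * s

Checking each option against A * s:
  A. mA·h: ✓ matches
  B. A/s: ✗ does not match
  C. C/s: ✗ does not match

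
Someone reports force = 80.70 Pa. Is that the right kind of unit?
No

force has SI base units: kg * m / s^2
Pa does NOT reduce to kg * m / s^2; a valid unit for force would be e.g. N.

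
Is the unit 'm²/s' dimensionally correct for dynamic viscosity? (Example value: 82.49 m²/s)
No

dynamic viscosity has SI base units: kg / (m * s)
m²/s does NOT reduce to kg / (m * s); a valid unit for dynamic viscosity would be e.g. Pa·s.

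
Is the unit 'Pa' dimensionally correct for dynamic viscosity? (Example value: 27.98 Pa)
No

dynamic viscosity has SI base units: kg / (m * s)
Pa does NOT reduce to kg / (m * s); a valid unit for dynamic viscosity would be e.g. Pa·s.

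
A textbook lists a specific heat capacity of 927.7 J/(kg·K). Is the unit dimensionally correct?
Yes

specific heat capacity has SI base units: m^2 / (s^2 * K)
J/(kg·K) reduces to the same SI base units, so it is a valid unit for specific heat capacity.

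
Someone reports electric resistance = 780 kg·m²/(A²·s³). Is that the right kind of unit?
Yes

electric resistance has SI base units: kg * m^2 / (A^2 * s^3)
kg·m²/(A²·s³) reduces to the same SI base units, so it is a valid unit for electric resistance.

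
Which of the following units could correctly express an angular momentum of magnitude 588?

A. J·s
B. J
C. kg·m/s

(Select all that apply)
A

angular momentum has SI base units: kg * m^2 / s

Checking each option against kg * m^2 / s:
  A. J·s: ✓ matches
  B. J: ✗ does not match
  C. kg·m/s: ✗ does not match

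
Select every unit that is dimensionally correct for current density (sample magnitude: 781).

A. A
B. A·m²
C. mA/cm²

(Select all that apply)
C

current density has SI base units: A / m^2

Checking each option against A / m^2:
  A. A: ✗ does not match
  B. A·m²: ✗ does not match
  C. mA/cm²: ✓ matches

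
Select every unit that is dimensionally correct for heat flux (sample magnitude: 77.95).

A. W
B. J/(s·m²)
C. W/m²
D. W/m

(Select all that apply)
B, C

heat flux has SI base units: kg / s^3

Checking each option against kg / s^3:
  A. W: ✗ does not match
  B. J/(s·m²): ✓ matches
  C. W/m²: ✓ matches
  D. W/m: ✗ does not match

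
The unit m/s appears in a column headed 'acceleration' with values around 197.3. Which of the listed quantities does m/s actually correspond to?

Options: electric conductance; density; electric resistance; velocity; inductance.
velocity

acceleration should have units dimensionally equivalent to m / s^2 (e.g. m/s²).
The given unit 'm/s' reduces to m / s. Of the listed options, that is the dimensionality of velocity.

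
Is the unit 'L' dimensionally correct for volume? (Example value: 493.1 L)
Yes

volume has SI base units: m^3
L reduces to the same SI base units, so it is a valid unit for volume.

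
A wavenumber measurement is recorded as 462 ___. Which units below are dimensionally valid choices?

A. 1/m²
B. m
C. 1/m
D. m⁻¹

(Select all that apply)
C, D

wavenumber has SI base units: 1 / m

Checking each option against 1 / m:
  A. 1/m²: ✗ does not match
  B. m: ✗ does not match
  C. 1/m: ✓ matches
  D. m⁻¹: ✓ matches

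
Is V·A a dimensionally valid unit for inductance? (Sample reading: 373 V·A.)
No

inductance has SI base units: kg * m^2 / (A^2 * s^2)
V·A does NOT reduce to kg * m^2 / (A^2 * s^2); a valid unit for inductance would be e.g. H.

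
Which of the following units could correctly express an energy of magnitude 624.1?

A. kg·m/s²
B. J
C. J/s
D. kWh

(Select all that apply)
B, D

energy has SI base units: kg * m^2 / s^2

Checking each option against kg * m^2 / s^2:
  A. kg·m/s²: ✗ does not match
  B. J: ✓ matches
  C. J/s: ✗ does not match
  D. kWh: ✓ matches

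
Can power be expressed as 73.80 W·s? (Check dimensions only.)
No

power has SI base units: kg * m^2 / s^3
W·s does NOT reduce to kg * m^2 / s^3; a valid unit for power would be e.g. W.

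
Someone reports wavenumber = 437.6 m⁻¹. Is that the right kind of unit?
Yes

wavenumber has SI base units: 1 / m
m⁻¹ reduces to the same SI base units, so it is a valid unit for wavenumber.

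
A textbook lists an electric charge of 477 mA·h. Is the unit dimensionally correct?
Yes

electric charge has SI base units: A * s
mA·h reduces to the same SI base units, so it is a valid unit for electric charge.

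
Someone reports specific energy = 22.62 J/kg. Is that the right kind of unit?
Yes

specific energy has SI base units: m^2 / s^2
J/kg reduces to the same SI base units, so it is a valid unit for specific energy.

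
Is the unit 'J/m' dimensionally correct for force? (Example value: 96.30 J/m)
Yes

force has SI base units: kg * m / s^2
J/m reduces to the same SI base units, so it is a valid unit for force.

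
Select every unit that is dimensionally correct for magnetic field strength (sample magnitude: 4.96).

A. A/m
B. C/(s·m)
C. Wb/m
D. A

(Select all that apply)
A, B

magnetic field strength has SI base units: A / m

Checking each option against A / m:
  A. A/m: ✓ matches
  B. C/(s·m): ✓ matches
  C. Wb/m: ✗ does not match
  D. A: ✗ does not match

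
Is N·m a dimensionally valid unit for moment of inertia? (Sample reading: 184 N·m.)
No

moment of inertia has SI base units: kg * m^2
N·m does NOT reduce to kg * m^2; a valid unit for moment of inertia would be e.g. kg·m².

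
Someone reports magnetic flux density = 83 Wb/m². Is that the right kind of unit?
Yes

magnetic flux density has SI base units: kg / (A * s^2)
Wb/m² reduces to the same SI base units, so it is a valid unit for magnetic flux density.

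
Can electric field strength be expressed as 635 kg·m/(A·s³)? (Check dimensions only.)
Yes

electric field strength has SI base units: kg * m / (A * s^3)
kg·m/(A·s³) reduces to the same SI base units, so it is a valid unit for electric field strength.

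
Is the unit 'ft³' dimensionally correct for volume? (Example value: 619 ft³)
Yes

volume has SI base units: m^3
ft³ reduces to the same SI base units, so it is a valid unit for volume.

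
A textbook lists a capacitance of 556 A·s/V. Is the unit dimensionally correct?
Yes

capacitance has SI base units: A^2 * s^4 / (kg * m^2)
A·s/V reduces to the same SI base units, so it is a valid unit for capacitance.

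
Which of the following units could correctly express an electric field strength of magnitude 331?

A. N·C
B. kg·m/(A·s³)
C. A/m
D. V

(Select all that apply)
B

electric field strength has SI base units: kg * m / (A * s^3)

Checking each option against kg * m / (A * s^3):
  A. N·C: ✗ does not match
  B. kg·m/(A·s³): ✓ matches
  C. A/m: ✗ does not match
  D. V: ✗ does not match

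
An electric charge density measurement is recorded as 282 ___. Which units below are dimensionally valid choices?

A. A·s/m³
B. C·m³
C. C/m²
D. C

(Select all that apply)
A

electric charge density has SI base units: A * s / m^3

Checking each option against A * s / m^3:
  A. A·s/m³: ✓ matches
  B. C·m³: ✗ does not match
  C. C/m²: ✗ does not match
  D. C: ✗ does not match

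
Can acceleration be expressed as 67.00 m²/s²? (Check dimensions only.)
No

acceleration has SI base units: m / s^2
m²/s² does NOT reduce to m / s^2; a valid unit for acceleration would be e.g. m/s².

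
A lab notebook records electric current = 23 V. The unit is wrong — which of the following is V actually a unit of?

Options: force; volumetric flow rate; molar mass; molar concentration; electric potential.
electric potential

electric current should have units dimensionally equivalent to A (e.g. A).
The given unit 'V' reduces to kg * m^2 / (A * s^3). Of the listed options, that is the dimensionality of electric potential.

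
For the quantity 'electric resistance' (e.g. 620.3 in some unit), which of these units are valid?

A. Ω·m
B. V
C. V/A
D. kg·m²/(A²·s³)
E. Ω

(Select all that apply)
C, D, E

electric resistance has SI base units: kg * m^2 / (A^2 * s^3)

Checking each option against kg * m^2 / (A^2 * s^3):
  A. Ω·m: ✗ does not match
  B. V: ✗ does not match
  C. V/A: ✓ matches
  D. kg·m²/(A²·s³): ✓ matches
  E. Ω: ✓ matches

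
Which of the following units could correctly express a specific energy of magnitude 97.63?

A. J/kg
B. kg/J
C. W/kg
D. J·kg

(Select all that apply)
A

specific energy has SI base units: m^2 / s^2

Checking each option against m^2 / s^2:
  A. J/kg: ✓ matches
  B. kg/J: ✗ does not match
  C. W/kg: ✗ does not match
  D. J·kg: ✗ does not match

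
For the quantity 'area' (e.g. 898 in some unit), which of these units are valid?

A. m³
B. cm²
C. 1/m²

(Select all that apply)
B

area has SI base units: m^2

Checking each option against m^2:
  A. m³: ✗ does not match
  B. cm²: ✓ matches
  C. 1/m²: ✗ does not match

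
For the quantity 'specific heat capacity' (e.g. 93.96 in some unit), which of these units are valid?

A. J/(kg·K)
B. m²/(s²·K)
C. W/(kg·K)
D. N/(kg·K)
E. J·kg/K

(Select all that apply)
A, B

specific heat capacity has SI base units: m^2 / (s^2 * K)

Checking each option against m^2 / (s^2 * K):
  A. J/(kg·K): ✓ matches
  B. m²/(s²·K): ✓ matches
  C. W/(kg·K): ✗ does not match
  D. N/(kg·K): ✗ does not match
  E. J·kg/K: ✗ does not match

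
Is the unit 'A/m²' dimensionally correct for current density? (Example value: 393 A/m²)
Yes

current density has SI base units: A / m^2
A/m² reduces to the same SI base units, so it is a valid unit for current density.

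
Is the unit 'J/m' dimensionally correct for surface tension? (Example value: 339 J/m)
No

surface tension has SI base units: kg / s^2
J/m does NOT reduce to kg / s^2; a valid unit for surface tension would be e.g. N/m.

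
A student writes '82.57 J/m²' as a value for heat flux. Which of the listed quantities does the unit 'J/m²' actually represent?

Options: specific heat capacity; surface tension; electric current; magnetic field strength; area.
surface tension

heat flux should have units dimensionally equivalent to kg / s^3 (e.g. W/m²).
The given unit 'J/m²' reduces to kg / s^2. Of the listed options, that is the dimensionality of surface tension.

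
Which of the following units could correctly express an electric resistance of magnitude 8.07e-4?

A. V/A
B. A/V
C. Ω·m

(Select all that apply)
A

electric resistance has SI base units: kg * m^2 / (A^2 * s^3)

Checking each option against kg * m^2 / (A^2 * s^3):
  A. V/A: ✓ matches
  B. A/V: ✗ does not match
  C. Ω·m: ✗ does not match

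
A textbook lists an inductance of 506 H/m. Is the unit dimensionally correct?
No

inductance has SI base units: kg * m^2 / (A^2 * s^2)
H/m does NOT reduce to kg * m^2 / (A^2 * s^2); a valid unit for inductance would be e.g. H.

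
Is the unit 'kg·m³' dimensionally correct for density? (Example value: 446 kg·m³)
No

density has SI base units: kg / m^3
kg·m³ does NOT reduce to kg / m^3; a valid unit for density would be e.g. kg/m³.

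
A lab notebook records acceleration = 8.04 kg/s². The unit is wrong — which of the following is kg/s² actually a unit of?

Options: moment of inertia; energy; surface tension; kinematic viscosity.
surface tension

acceleration should have units dimensionally equivalent to m / s^2 (e.g. m/s²).
The given unit 'kg/s²' reduces to kg / s^2. Of the listed options, that is the dimensionality of surface tension.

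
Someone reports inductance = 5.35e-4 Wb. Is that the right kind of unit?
No

inductance has SI base units: kg * m^2 / (A^2 * s^2)
Wb does NOT reduce to kg * m^2 / (A^2 * s^2); a valid unit for inductance would be e.g. H.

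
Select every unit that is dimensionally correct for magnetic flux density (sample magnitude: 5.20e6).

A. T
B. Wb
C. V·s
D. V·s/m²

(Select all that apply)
A, D

magnetic flux density has SI base units: kg / (A * s^2)

Checking each option against kg / (A * s^2):
  A. T: ✓ matches
  B. Wb: ✗ does not match
  C. V·s: ✗ does not match
  D. V·s/m²: ✓ matches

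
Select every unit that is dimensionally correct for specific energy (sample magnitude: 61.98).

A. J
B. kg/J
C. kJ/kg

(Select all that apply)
C

specific energy has SI base units: m^2 / s^2

Checking each option against m^2 / s^2:
  A. J: ✗ does not match
  B. kg/J: ✗ does not match
  C. kJ/kg: ✓ matches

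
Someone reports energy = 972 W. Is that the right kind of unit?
No

energy has SI base units: kg * m^2 / s^2
W does NOT reduce to kg * m^2 / s^2; a valid unit for energy would be e.g. J.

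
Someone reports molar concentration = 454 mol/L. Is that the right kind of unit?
Yes

molar concentration has SI base units: mol / m^3
mol/L reduces to the same SI base units, so it is a valid unit for molar concentration.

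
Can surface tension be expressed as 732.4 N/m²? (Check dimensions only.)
No

surface tension has SI base units: kg / s^2
N/m² does NOT reduce to kg / s^2; a valid unit for surface tension would be e.g. N/m.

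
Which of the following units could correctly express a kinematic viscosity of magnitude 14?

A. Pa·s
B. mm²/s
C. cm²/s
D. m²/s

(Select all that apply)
B, C, D

kinematic viscosity has SI base units: m^2 / s

Checking each option against m^2 / s:
  A. Pa·s: ✗ does not match
  B. mm²/s: ✓ matches
  C. cm²/s: ✓ matches
  D. m²/s: ✓ matches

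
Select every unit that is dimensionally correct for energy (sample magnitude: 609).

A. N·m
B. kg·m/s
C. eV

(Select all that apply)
A, C

energy has SI base units: kg * m^2 / s^2

Checking each option against kg * m^2 / s^2:
  A. N·m: ✓ matches
  B. kg·m/s: ✗ does not match
  C. eV: ✓ matches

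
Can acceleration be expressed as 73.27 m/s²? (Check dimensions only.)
Yes

acceleration has SI base units: m / s^2
m/s² reduces to the same SI base units, so it is a valid unit for acceleration.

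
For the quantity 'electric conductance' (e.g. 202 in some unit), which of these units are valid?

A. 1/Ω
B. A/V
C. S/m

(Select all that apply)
A, B

electric conductance has SI base units: A^2 * s^3 / (kg * m^2)

Checking each option against A^2 * s^3 / (kg * m^2):
  A. 1/Ω: ✓ matches
  B. A/V: ✓ matches
  C. S/m: ✗ does not match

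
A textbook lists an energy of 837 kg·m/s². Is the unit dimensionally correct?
No

energy has SI base units: kg * m^2 / s^2
kg·m/s² does NOT reduce to kg * m^2 / s^2; a valid unit for energy would be e.g. J.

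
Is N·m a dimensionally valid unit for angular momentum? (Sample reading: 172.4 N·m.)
No

angular momentum has SI base units: kg * m^2 / s
N·m does NOT reduce to kg * m^2 / s; a valid unit for angular momentum would be e.g. kg·m²/s.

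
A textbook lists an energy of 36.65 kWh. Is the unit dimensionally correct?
Yes

energy has SI base units: kg * m^2 / s^2
kWh reduces to the same SI base units, so it is a valid unit for energy.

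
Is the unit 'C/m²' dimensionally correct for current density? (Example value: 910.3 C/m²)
No

current density has SI base units: A / m^2
C/m² does NOT reduce to A / m^2; a valid unit for current density would be e.g. A/m².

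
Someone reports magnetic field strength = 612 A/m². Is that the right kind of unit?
No

magnetic field strength has SI base units: A / m
A/m² does NOT reduce to A / m; a valid unit for magnetic field strength would be e.g. A/m.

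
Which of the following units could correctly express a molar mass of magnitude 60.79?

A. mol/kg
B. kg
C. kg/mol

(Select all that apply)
C

molar mass has SI base units: kg / mol

Checking each option against kg / mol:
  A. mol/kg: ✗ does not match
  B. kg: ✗ does not match
  C. kg/mol: ✓ matches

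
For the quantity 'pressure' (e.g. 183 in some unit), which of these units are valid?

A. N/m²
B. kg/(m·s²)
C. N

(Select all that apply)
A, B

pressure has SI base units: kg / (m * s^2)

Checking each option against kg / (m * s^2):
  A. N/m²: ✓ matches
  B. kg/(m·s²): ✓ matches
  C. N: ✗ does not match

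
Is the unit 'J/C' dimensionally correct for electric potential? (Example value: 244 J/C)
Yes

electric potential has SI base units: kg * m^2 / (A * s^3)
J/C reduces to the same SI base units, so it is a valid unit for electric potential.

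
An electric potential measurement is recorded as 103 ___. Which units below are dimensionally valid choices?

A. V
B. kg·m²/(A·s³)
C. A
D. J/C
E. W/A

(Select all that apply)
A, B, D, E

electric potential has SI base units: kg * m^2 / (A * s^3)

Checking each option against kg * m^2 / (A * s^3):
  A. V: ✓ matches
  B. kg·m²/(A·s³): ✓ matches
  C. A: ✗ does not match
  D. J/C: ✓ matches
  E. W/A: ✓ matches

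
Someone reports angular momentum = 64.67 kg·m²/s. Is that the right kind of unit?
Yes

angular momentum has SI base units: kg * m^2 / s
kg·m²/s reduces to the same SI base units, so it is a valid unit for angular momentum.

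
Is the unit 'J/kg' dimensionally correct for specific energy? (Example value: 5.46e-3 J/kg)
Yes

specific energy has SI base units: m^2 / s^2
J/kg reduces to the same SI base units, so it is a valid unit for specific energy.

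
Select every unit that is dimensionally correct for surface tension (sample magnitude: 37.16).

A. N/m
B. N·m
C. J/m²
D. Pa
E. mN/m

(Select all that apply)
A, C, E

surface tension has SI base units: kg / s^2

Checking each option against kg / s^2:
  A. N/m: ✓ matches
  B. N·m: ✗ does not match
  C. J/m²: ✓ matches
  D. Pa: ✗ does not match
  E. mN/m: ✓ matches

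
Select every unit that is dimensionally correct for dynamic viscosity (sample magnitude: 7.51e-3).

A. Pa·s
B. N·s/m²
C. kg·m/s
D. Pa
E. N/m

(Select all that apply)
A, B

dynamic viscosity has SI base units: kg / (m * s)

Checking each option against kg / (m * s):
  A. Pa·s: ✓ matches
  B. N·s/m²: ✓ matches
  C. kg·m/s: ✗ does not match
  D. Pa: ✗ does not match
  E. N/m: ✗ does not match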